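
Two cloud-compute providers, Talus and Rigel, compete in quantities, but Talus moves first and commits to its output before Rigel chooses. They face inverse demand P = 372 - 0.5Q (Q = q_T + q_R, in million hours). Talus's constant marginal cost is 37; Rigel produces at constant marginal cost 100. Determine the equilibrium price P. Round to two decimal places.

136.50

The follower Rigel best-responds to any q_T: π_R = (372 - 0.5Q)q_R - 100q_R.
Follower FOC: 272 - (1/2)q_T - q_R = 0, so q_R(q_T) = (272 - (1/2)q_T).
Talus substitutes q_R(q_T) into its own profit: π_T = q_T(372 - (1/2)q_T - (272 - (1/2)q_T)/2) - 37q_T = (236 - (1/4)q_T)q_T - 37q_T.
Leader FOC: 199 - (1/2)q_T = 0, so q_T = 398.
Then q_R = (272 - (1/2)·398) = 73.
Total output Q = 471, so price P = 372 - (1/2)·471 = 273/2.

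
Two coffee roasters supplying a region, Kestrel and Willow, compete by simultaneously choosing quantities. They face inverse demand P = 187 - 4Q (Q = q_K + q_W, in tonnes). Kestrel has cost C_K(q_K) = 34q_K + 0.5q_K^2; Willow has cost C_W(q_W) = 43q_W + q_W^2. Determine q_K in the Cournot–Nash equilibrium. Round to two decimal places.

12.89

Kestrel's profit: π_K = (187 - 4Q)q_K - (34q_K + (1/2)q_K²). Setting ∂π_K/∂q_K = 0: 153 - 9q_K - 4(q_W) = 0.
Willow's profit: π_W = (187 - 4Q)q_W - (43q_W + q_W²). Setting ∂π_W/∂q_W = 0: 144 - 10q_W - 4(q_K) = 0.
Rearranging gives the reaction functions q_K = (153 - 4q_W)/9 and q_W = (144 - 4q_K)/10.
Substituting one into the other gives q_K = 477/37 and q_W = 342/37.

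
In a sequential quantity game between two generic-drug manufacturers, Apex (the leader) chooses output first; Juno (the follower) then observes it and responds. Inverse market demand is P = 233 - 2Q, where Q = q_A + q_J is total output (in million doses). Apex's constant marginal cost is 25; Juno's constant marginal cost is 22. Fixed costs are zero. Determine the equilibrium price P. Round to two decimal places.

76.25

Solve by backward induction. Given q_A, the follower Juno maximises π_J = (233 - 2q_A - 2q_J)q_J - 22q_J.
Setting the follower's marginal profit to zero, 211 - 2q_A - 4q_J = 0, i.e. q_J = (211 - 2q_A)/4.
Apex substitutes q_J(q_A) into its own profit: π_A = q_A(233 - 2q_A - (211 - 2q_A)/2) - 25q_A = (255/2 - q_A)q_A - 25q_A.
Maximising: ∂π_A/∂q_A = 205/2 - 2q_A = 0, giving q_A = 205/4.
Then q_J = (211 - 2·(205/4))/4 = 217/8.
Total output Q = 627/8, so price P = 233 - 2·(627/8) = 305/4.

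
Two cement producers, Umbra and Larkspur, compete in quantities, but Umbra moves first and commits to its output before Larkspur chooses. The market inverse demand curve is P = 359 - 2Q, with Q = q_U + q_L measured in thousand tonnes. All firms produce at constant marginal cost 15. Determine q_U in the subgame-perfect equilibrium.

Solve by backward induction. Given q_U, the follower Larkspur maximises π_L = (359 - 2q_U - 2q_L)q_L - 15q_L.
Follower FOC: 344 - 2q_U - 4q_L = 0, so q_L(q_U) = (344 - 2q_U)/4.
The leader anticipates this reaction. Substituting into P = 359 - 2Q gives P = 187 - q_U, so π_U = (187 - q_U)q_U - 15q_U.
Leader FOC: 172 - 2q_U = 0, so q_U = 86.
Then q_L = (344 - 2·86)/4 = 43.

86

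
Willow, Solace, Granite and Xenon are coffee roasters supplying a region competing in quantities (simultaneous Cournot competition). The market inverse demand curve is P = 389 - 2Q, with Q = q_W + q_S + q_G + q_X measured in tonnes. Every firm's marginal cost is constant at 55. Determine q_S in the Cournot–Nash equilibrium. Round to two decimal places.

A representative firm's profit is π_i = q_i(389 - 2Q) - 55q_i.
Setting ∂π_i/∂q_i = 0 with rivals' quantities fixed: 334 - 4q_i - 2·Σ_{j≠i} q_j = 0.
With identical firms every q_j equals q_i, so Σ_{j≠i} q_j = 3q_i and 334 = 10q_i, giving q_i = 167/5.

33.40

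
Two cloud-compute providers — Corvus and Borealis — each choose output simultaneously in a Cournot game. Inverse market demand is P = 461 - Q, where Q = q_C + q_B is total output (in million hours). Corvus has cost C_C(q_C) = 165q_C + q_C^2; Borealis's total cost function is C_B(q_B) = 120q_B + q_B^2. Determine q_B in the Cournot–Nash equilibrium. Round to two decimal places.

Corvus's profit: π_C = (461 - Q)q_C - (165q_C + q_C²). Setting ∂π_C/∂q_C = 0: 296 - 4q_C - (q_B) = 0.
Borealis's profit: π_B = (461 - Q)q_B - (120q_B + q_B²). Setting ∂π_B/∂q_B = 0: 341 - 4q_B - (q_C) = 0.
Best responses: q_C = (296 - q_B)/4, q_B = (341 - q_C)/4.
Solving the pair: q_C = 281/5, q_B = 356/5.

71.20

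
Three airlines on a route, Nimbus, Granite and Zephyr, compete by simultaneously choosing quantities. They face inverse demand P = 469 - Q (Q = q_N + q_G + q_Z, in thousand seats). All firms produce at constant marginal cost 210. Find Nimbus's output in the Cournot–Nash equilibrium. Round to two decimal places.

64.75

Each firm earns π_i = (469 - Q)q_i - 210q_i.
First-order condition (treating rivals' output as given): 259 - 2q_i - Σ_{j≠i} q_j = 0.
By symmetry each firm produces the same amount; substituting Σ_{j≠i} q_j = 2q_i yields q_i = 259/4.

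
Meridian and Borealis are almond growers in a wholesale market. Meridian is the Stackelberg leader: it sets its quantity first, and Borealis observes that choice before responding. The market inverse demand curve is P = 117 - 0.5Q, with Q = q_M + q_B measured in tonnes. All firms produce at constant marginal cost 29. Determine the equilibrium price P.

The follower Borealis best-responds to any q_M: π_B = (117 - 0.5Q)q_B - 29q_B.
∂π_B/∂q_B = 88 - (1/2)q_M - q_B = 0 gives the reaction function q_B = (88 - (1/2)q_M).
The leader anticipates this reaction. Substituting into P = 117 - 0.5Q gives P = 73 - (1/4)q_M, so π_M = (73 - (1/4)q_M)q_M - 29q_M.
Leader FOC: 44 - (1/2)q_M = 0, so q_M = 88.
Then q_B = (88 - (1/2)·88) = 44.
Total output Q = 132, so price P = 117 - (1/2)·132 = 51.

51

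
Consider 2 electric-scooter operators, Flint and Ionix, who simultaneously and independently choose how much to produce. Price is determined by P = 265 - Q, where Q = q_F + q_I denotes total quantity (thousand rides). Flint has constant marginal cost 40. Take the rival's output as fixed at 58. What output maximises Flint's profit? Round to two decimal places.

83.50

With the rival's output fixed at 58, Flint's profit is π_F = (265 - 58 - q_F)q_F - (40q_F) = (207 - q_F)q_F - (40q_F).
∂π_F/∂q_F = 167 - 2q_F = 0, so q_F = 167/2.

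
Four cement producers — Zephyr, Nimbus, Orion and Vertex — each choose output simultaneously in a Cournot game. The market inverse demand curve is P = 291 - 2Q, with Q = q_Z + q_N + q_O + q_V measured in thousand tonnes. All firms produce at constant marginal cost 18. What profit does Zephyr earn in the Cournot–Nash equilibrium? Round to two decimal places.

1490.58

Each firm earns π_i = (291 - 2Q)q_i - 18q_i.
First-order condition (treating rivals' output as given): 273 - 4q_i - 2·Σ_{j≠i} q_j = 0.
With identical firms every q_j equals q_i, so Σ_{j≠i} q_j = 3q_i and 273 = 10q_i, giving q_i = 273/10.
Price P = 291 - 2·(546/5) = 363/5.
Zephyr's profit: (363/5 - 18)·(273/10) = 1490.5800.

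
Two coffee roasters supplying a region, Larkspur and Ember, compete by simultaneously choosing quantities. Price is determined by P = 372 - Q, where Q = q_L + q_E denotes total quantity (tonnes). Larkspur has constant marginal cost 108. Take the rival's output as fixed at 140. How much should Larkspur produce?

With the rival's output fixed at 140, Larkspur's profit is π_L = (372 - 140 - q_L)q_L - (108q_L) = (232 - q_L)q_L - (108q_L).
∂π_L/∂q_L = 124 - 2q_L = 0, so q_L = 62.

62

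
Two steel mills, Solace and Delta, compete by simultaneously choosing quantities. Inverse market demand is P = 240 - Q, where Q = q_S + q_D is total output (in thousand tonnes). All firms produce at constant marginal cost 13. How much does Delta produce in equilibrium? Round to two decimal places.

Each firm earns π_i = (240 - Q)q_i - 13q_i.
First-order condition (treating rivals' output as given): 227 - 2q_i - q_j = 0.
By symmetry each firm produces the same amount; substituting q_j = q_i yields q_i = 227/3.

75.67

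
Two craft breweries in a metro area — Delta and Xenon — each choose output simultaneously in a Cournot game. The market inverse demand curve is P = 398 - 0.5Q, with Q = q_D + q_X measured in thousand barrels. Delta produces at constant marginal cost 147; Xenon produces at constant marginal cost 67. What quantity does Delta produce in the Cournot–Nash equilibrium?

114

Delta's profit: π_D = (398 - 0.5Q)q_D - (147q_D). Setting ∂π_D/∂q_D = 0: 251 - q_D - (1/2)(q_X) = 0.
Xenon's first-order condition: 331 - q_X - (1/2)(q_D) = 0.
So q_D = (251 - (1/2)q_X) and q_X = (331 - (1/2)q_D).
Solving the pair: q_D = 114, q_X = 274.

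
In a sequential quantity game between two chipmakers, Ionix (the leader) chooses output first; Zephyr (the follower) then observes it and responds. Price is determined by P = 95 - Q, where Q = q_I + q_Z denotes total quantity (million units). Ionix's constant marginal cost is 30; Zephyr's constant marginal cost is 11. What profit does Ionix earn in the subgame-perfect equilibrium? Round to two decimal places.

The follower Zephyr best-responds to any q_I: π_Z = (95 - Q)q_Z - 11q_Z.
Setting the follower's marginal profit to zero, 84 - q_I - 2q_Z = 0, i.e. q_Z = (84 - q_I)/2.
Ionix substitutes q_Z(q_I) into its own profit: π_I = q_I(95 - q_I - (84 - q_I)/2) - 30q_I = (53 - (1/2)q_I)q_I - 30q_I.
Leader FOC: 23 - q_I = 0, so q_I = 23.
Then q_Z = (84 - 23)/2 = 61/2.
Price P = 95 - 107/2 = 83/2.
Ionix's profit: (83/2 - 30)·23 = 529/2.

264.50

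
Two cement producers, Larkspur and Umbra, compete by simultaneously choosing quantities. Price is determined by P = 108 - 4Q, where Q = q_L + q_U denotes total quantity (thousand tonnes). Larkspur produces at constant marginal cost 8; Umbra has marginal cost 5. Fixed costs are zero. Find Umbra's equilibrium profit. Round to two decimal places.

Larkspur's profit: π_L = (108 - 4Q)q_L - (8q_L). Setting ∂π_L/∂q_L = 0: 100 - 8q_L - 4(q_U) = 0.
Umbra's profit: π_U = (108 - 4Q)q_U - (5q_U). Setting ∂π_U/∂q_U = 0: 103 - 8q_U - 4(q_L) = 0.
So q_L = (100 - 4q_U)/8 and q_U = (103 - 4q_L)/8.
Substituting one into the other gives q_L = 97/12 and q_U = 53/6.
Price P = 108 - 4·(203/12) = 121/3.
Umbra's profit: (121/3 - 5)·(53/6) = 312.1111.

312.11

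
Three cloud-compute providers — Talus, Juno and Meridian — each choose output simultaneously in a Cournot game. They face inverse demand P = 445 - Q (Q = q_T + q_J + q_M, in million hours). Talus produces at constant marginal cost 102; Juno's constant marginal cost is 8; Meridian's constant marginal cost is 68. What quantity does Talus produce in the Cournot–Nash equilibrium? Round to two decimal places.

53.75

Talus's profit: π_T = (445 - Q)q_T - (102q_T). Setting ∂π_T/∂q_T = 0: 343 - 2q_T - (q_J + q_M) = 0.
Juno's first-order condition: 437 - 2q_J - (q_T + q_M) = 0.
Meridian's first-order condition: 377 - 2q_M - (q_T + q_J) = 0.
Summing all 3 equations gives 1157 − 4Q = 0, hence Q = 1157/4.
Back-substituting: q_T = (343 − 1157/4) = 215/4, q_J = (437 − 1157/4) = 591/4, q_M = (377 − 1157/4) = 351/4.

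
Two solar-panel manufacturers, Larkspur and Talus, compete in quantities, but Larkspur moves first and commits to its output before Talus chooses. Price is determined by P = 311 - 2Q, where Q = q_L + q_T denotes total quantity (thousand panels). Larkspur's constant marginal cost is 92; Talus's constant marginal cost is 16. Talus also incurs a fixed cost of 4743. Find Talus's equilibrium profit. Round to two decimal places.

The follower Talus best-responds to any q_L: π_T = (311 - 2Q)q_T - 16q_T.
Follower FOC: 295 - 2q_L - 4q_T = 0, so q_T(q_L) = (295 - 2q_L)/4.
Larkspur substitutes q_T(q_L) into its own profit: π_L = q_L(311 - 2q_L - (295 - 2q_L)/2) - 92q_L = (327/2 - q_L)q_L - 92q_L.
Maximising: ∂π_L/∂q_L = 143/2 - 2q_L = 0, giving q_L = 143/4.
Then q_T = (295 - 2·(143/4))/4 = 447/8.
Price P = 311 - 2·(733/8) = 511/4.
Talus's profit: (511/4 - 16)·(447/8) - 4743 = 1501.0313.

1501.03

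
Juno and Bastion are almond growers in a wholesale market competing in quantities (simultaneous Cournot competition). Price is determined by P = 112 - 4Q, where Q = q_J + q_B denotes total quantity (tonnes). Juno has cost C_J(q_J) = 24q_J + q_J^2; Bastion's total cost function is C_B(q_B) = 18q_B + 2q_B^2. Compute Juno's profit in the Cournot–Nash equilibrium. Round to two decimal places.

213.76

Juno's profit: π_J = (112 - 4Q)q_J - (24q_J + q_J²). Setting ∂π_J/∂q_J = 0: 88 - 10q_J - 4(q_B) = 0.
Bastion's first-order condition: 94 - 12q_B - 4(q_J) = 0.
So q_J = (88 - 4q_B)/10 and q_B = (94 - 4q_J)/12.
Substituting one into the other gives q_J = 85/13 and q_B = 147/26.
Price P = 112 - 4·(317/26) = 822/13.
Juno's profit: (822/13)·(85/13) - 24·(85/13) - (85/13)² = 213.7574.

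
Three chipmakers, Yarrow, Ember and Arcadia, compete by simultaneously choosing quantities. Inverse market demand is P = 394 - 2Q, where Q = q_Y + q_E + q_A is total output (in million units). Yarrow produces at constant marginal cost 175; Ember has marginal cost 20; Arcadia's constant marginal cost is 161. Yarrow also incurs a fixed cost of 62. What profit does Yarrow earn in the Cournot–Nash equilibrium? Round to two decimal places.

16.13

Yarrow's profit: π_Y = (394 - 2Q)q_Y - (175q_Y). Setting ∂π_Y/∂q_Y = 0: 219 - 4q_Y - 2(q_E + q_A) = 0.
Ember's first-order condition: 374 - 4q_E - 2(q_Y + q_A) = 0.
Arcadia's first-order condition: 233 - 4q_A - 2(q_Y + q_E) = 0.
Summing all 3 equations gives 826 − 8Q = 0, hence Q = 413/4.
Back-substituting: q_Y = (219 − 413/2)/2 = 25/4, q_E = (374 − 413/2)/2 = 335/4, q_A = (233 − 413/2)/2 = 53/4.
Price P = 394 - 2·(413/4) = 375/2.
Yarrow's profit: (375/2 - 175)·(25/4) - 62 = 129/8.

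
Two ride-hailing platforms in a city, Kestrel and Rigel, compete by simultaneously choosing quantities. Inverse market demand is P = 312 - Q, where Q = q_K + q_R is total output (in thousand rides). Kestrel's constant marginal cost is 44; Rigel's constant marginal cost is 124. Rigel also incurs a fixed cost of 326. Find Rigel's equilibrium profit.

970

Kestrel's profit: π_K = (312 - Q)q_K - (44q_K). Setting ∂π_K/∂q_K = 0: 268 - 2q_K - (q_R) = 0.
Rigel's first-order condition: 188 - 2q_R - (q_K) = 0.
So q_K = (268 - q_R)/2 and q_R = (188 - q_K)/2.
Substituting one into the other gives q_K = 116 and q_R = 36.
Price P = 312 - 152 = 160.
Rigel's profit: (160 - 124)·36 - 326 = 970.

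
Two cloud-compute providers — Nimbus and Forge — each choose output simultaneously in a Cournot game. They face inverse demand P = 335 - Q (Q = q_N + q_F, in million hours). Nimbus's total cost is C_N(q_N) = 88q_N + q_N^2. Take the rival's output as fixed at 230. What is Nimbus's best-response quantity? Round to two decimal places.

With the rival's output fixed at 230, Nimbus's profit is π_N = (335 - 230 - q_N)q_N - (88q_N + q_N²) = (105 - q_N)q_N - (88q_N + q_N²).
∂π_N/∂q_N = 17 - 4q_N = 0, so q_N = 17/4.

4.25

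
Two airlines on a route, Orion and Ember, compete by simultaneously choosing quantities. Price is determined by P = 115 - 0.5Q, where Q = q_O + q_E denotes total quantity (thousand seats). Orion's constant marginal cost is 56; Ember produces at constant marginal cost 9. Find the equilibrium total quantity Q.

Orion's profit: π_O = (115 - 0.5Q)q_O - (56q_O). Setting ∂π_O/∂q_O = 0: 59 - q_O - (1/2)(q_E) = 0.
Ember's profit: π_E = (115 - 0.5Q)q_E - (9q_E). Setting ∂π_E/∂q_E = 0: 106 - q_E - (1/2)(q_O) = 0.
So q_O = (59 - (1/2)q_E) and q_E = (106 - (1/2)q_O).
Substituting one into the other gives q_O = 8 and q_E = 102.
Total output Q = 8 + 102 = 110.

110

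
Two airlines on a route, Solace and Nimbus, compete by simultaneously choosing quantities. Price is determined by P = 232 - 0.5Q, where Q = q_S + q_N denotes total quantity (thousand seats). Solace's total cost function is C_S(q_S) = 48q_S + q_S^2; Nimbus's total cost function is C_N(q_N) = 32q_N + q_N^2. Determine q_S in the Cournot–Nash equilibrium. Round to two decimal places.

51.66

Solace's profit: π_S = (232 - 0.5Q)q_S - (48q_S + q_S²). Setting ∂π_S/∂q_S = 0: 184 - 3q_S - (1/2)(q_N) = 0.
Nimbus's first-order condition: 200 - 3q_N - (1/2)(q_S) = 0.
Best responses: q_S = (184 - (1/2)q_N)/3, q_N = (200 - (1/2)q_S)/3.
Substituting one into the other gives q_S = 1808/35 and q_N = 58.0571.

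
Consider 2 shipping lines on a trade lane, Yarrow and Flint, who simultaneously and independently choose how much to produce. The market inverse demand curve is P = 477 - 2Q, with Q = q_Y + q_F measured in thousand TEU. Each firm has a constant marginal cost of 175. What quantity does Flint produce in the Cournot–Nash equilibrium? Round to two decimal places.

50.33

A representative firm's profit is π_i = q_i(477 - 2Q) - 175q_i.
First-order condition (treating rivals' output as given): 302 - 4q_i - 2q_j = 0.
By symmetry each firm produces the same amount; substituting q_j = q_i yields q_i = 302/6 = 151/3.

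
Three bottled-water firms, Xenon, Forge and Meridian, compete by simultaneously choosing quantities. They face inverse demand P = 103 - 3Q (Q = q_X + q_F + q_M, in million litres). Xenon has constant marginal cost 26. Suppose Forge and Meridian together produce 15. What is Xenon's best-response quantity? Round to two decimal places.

5.33

With rivals' combined output fixed at 15, Xenon's profit is π_X = (103 - 3·15 - 3q_X)q_X - (26q_X) = (58 - 3q_X)q_X - (26q_X).
∂π_X/∂q_X = 32 - 6q_X = 0, so q_X = 16/3.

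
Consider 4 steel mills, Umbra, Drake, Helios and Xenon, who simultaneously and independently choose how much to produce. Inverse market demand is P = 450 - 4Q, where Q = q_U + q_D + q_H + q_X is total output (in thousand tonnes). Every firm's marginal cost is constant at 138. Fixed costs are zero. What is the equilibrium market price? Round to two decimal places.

Each firm earns π_i = (450 - 4Q)q_i - 138q_i.
Setting ∂π_i/∂q_i = 0 with rivals' quantities fixed: 312 - 8q_i - 4·Σ_{j≠i} q_j = 0.
By symmetry each firm produces the same amount; substituting Σ_{j≠i} q_j = 3q_i yields q_i = 312/20 = 78/5.
Total output Q = 312/5, so price P = 450 - 4·(312/5) = 1002/5.

200.40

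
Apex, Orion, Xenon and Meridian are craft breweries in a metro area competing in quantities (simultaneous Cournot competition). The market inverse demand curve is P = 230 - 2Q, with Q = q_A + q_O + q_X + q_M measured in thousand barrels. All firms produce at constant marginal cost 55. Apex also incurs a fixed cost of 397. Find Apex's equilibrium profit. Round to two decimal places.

215.50

A representative firm's profit is π_i = q_i(230 - 2Q) - 55q_i.
Setting ∂π_i/∂q_i = 0 with rivals' quantities fixed: 175 - 4q_i - 2·Σ_{j≠i} q_j = 0.
With identical firms every q_j equals q_i, so Σ_{j≠i} q_j = 3q_i and 175 = 10q_i, giving q_i = 35/2.
Price P = 230 - 2·70 = 90.
Apex's profit: (90 - 55)·(35/2) - 397 = 431/2.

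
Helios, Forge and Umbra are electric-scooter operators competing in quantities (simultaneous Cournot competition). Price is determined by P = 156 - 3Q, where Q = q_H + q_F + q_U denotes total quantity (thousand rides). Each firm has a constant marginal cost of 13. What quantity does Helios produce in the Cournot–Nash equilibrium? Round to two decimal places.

11.92

A representative firm's profit is π_i = q_i(156 - 3Q) - 13q_i.
Setting ∂π_i/∂q_i = 0 with rivals' quantities fixed: 143 - 6q_i - 3·Σ_{j≠i} q_j = 0.
With identical firms every q_j equals q_i, so Σ_{j≠i} q_j = 2q_i and 143 = 12q_i, giving q_i = 143/12.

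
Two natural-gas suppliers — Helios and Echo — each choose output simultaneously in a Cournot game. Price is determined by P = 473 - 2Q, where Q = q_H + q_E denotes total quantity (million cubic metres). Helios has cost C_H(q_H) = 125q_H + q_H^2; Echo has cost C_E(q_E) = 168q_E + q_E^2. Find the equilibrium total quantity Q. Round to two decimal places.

Helios's profit: π_H = (473 - 2Q)q_H - (125q_H + q_H²). Setting ∂π_H/∂q_H = 0: 348 - 6q_H - 2(q_E) = 0.
Echo's first-order condition: 305 - 6q_E - 2(q_H) = 0.
So q_H = (348 - 2q_E)/6 and q_E = (305 - 2q_H)/6.
Substituting one into the other gives q_H = 739/16 and q_E = 567/16.
Total output Q = 739/16 + 567/16 = 653/8.

81.63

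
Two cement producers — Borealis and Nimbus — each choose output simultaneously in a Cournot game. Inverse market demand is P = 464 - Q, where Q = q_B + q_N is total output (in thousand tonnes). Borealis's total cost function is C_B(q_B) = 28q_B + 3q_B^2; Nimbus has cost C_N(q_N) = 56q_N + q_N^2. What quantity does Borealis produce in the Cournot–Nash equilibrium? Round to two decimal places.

43.10

Borealis's profit: π_B = (464 - Q)q_B - (28q_B + 3q_B²). Setting ∂π_B/∂q_B = 0: 436 - 8q_B - (q_N) = 0.
Nimbus's first-order condition: 408 - 4q_N - (q_B) = 0.
So q_B = (436 - q_N)/8 and q_N = (408 - q_B)/4.
Substituting one into the other gives q_B = 1336/31 and q_N = 91.2258.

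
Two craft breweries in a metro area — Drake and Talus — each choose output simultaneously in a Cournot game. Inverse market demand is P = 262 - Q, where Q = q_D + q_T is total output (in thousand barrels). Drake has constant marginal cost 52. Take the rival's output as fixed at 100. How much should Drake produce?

With the rival's output fixed at 100, Drake's profit is π_D = (262 - 100 - q_D)q_D - (52q_D) = (162 - q_D)q_D - (52q_D).
∂π_D/∂q_D = 110 - 2q_D = 0, so q_D = 55.

55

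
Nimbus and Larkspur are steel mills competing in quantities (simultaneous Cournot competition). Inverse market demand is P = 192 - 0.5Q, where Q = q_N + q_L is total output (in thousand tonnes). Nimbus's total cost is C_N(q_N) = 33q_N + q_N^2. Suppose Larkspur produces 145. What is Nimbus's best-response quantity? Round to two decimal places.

28.83

With the rival's output fixed at 145, Nimbus's profit is π_N = (192 - (1/2)·145 - (1/2)q_N)q_N - (33q_N + q_N²) = (239/2 - (1/2)q_N)q_N - (33q_N + q_N²).
∂π_N/∂q_N = 173/2 - 3q_N = 0, so q_N = 173/6.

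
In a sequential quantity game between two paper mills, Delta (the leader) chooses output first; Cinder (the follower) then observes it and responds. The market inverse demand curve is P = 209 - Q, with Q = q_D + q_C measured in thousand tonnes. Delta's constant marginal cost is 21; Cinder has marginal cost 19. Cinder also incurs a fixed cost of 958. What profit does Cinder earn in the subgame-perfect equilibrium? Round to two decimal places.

Solve by backward induction. Given q_D, the follower Cinder maximises π_C = (209 - q_D - q_C)q_C - 19q_C.
Setting the follower's marginal profit to zero, 190 - q_D - 2q_C = 0, i.e. q_C = (190 - q_D)/2.
Delta substitutes q_C(q_D) into its own profit: π_D = q_D(209 - q_D - (190 - q_D)/2) - 21q_D = (114 - (1/2)q_D)q_D - 21q_D.
Leader FOC: 93 - q_D = 0, so q_D = 93.
Then q_C = (190 - 93)/2 = 97/2.
Price P = 209 - 283/2 = 135/2.
Cinder's profit: (135/2 - 19)·(97/2) - 958 = 1394.2500.

1394.25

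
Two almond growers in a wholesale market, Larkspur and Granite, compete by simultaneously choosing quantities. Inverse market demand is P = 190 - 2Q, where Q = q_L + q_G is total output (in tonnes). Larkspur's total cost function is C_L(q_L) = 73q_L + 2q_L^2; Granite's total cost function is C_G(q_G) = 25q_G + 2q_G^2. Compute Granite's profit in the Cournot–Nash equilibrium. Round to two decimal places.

1310.44

Larkspur's profit: π_L = (190 - 2Q)q_L - (73q_L + 2q_L²). Setting ∂π_L/∂q_L = 0: 117 - 8q_L - 2(q_G) = 0.
Granite's first-order condition: 165 - 8q_G - 2(q_L) = 0.
Rearranging gives the reaction functions q_L = (117 - 2q_G)/8 and q_G = (165 - 2q_L)/8.
Substituting one into the other gives q_L = 101/10 and q_G = 181/10.
Price P = 190 - 2·(141/5) = 668/5.
Granite's profit: (668/5)·(181/10) - 25·(181/10) - 2(181/10)² = 1310.4400.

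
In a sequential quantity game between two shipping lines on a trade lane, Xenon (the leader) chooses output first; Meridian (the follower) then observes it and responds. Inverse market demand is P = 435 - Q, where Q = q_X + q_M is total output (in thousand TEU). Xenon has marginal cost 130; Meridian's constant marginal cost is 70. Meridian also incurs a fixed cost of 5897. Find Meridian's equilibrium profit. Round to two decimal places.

8804.56

The follower Meridian best-responds to any q_X: π_M = (435 - Q)q_M - 70q_M.
Setting the follower's marginal profit to zero, 365 - q_X - 2q_M = 0, i.e. q_M = (365 - q_X)/2.
The leader anticipates this reaction. Substituting into P = 435 - Q gives P = 505/2 - (1/2)q_X, so π_X = (505/2 - (1/2)q_X)q_X - 130q_X.
The leader's first-order condition 245/2 - q_X = 0 yields q_X = 245/2.
Then q_M = (365 - 245/2)/2 = 485/4.
Price P = 435 - 975/4 = 765/4.
Meridian's profit: (765/4 - 70)·(485/4) - 5897 = 8804.5625.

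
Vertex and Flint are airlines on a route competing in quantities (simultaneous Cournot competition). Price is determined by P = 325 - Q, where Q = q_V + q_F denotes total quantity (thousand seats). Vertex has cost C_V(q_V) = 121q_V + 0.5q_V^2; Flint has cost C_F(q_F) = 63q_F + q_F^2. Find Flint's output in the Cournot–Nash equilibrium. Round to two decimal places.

Vertex's profit: π_V = (325 - Q)q_V - (121q_V + (1/2)q_V²). Setting ∂π_V/∂q_V = 0: 204 - 3q_V - (q_F) = 0.
Flint's profit: π_F = (325 - Q)q_F - (63q_F + q_F²). Setting ∂π_F/∂q_F = 0: 262 - 4q_F - (q_V) = 0.
Rearranging gives the reaction functions q_V = (204 - q_F)/3 and q_F = (262 - q_V)/4.
Substituting one into the other gives q_V = 554/11 and q_F = 582/11.

52.91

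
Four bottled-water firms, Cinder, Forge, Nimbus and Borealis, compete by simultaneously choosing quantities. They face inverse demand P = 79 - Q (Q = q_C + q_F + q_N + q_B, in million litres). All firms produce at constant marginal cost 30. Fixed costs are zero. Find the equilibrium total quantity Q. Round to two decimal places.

39.20

A representative firm's profit is π_i = q_i(79 - Q) - 30q_i.
Setting ∂π_i/∂q_i = 0 with rivals' quantities fixed: 49 - 2q_i - Σ_{j≠i} q_j = 0.
With identical firms every q_j equals q_i, so Σ_{j≠i} q_j = 3q_i and 49 = 5q_i, giving q_i = 49/5.
Total output Q = 49/5 + 49/5 + 49/5 + 49/5 = 196/5.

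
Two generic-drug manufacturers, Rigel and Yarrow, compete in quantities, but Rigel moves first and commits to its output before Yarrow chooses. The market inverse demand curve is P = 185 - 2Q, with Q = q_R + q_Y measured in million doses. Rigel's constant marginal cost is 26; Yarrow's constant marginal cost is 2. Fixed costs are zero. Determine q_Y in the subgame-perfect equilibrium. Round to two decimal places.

28.88

Solve by backward induction. Given q_R, the follower Yarrow maximises π_Y = (185 - 2q_R - 2q_Y)q_Y - 2q_Y.
Setting the follower's marginal profit to zero, 183 - 2q_R - 4q_Y = 0, i.e. q_Y = (183 - 2q_R)/4.
The leader anticipates this reaction. Substituting into P = 185 - 2Q gives P = 187/2 - q_R, so π_R = (187/2 - q_R)q_R - 26q_R.
Leader FOC: 135/2 - 2q_R = 0, so q_R = 135/4.
Then q_Y = (183 - 2·(135/4))/4 = 231/8.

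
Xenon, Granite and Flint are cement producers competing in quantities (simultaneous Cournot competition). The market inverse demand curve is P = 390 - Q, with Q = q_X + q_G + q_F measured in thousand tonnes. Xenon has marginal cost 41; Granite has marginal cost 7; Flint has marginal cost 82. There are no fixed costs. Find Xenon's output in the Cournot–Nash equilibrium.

Xenon's profit: π_X = (390 - Q)q_X - (41q_X). Setting ∂π_X/∂q_X = 0: 349 - 2q_X - (q_G + q_F) = 0.
Granite's profit: π_G = (390 - Q)q_G - (7q_G). Setting ∂π_G/∂q_G = 0: 383 - 2q_G - (q_X + q_F) = 0.
Flint's profit: π_F = (390 - Q)q_F - (82q_F). Setting ∂π_F/∂q_F = 0: 308 - 2q_F - (q_X + q_G) = 0.
Summing all 3 equations gives 1040 − 4Q = 0, hence Q = 260.
Back-substituting: q_X = (349 − 260) = 89, q_G = (383 − 260) = 123, q_F = (308 − 260) = 48.

89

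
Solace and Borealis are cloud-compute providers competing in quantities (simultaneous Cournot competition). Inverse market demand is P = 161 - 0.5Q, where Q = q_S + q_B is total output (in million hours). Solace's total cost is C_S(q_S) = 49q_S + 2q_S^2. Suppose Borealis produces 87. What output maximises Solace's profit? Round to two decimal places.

With the rival's output fixed at 87, Solace's profit is π_S = (161 - (1/2)·87 - (1/2)q_S)q_S - (49q_S + 2q_S²) = (235/2 - (1/2)q_S)q_S - (49q_S + 2q_S²).
∂π_S/∂q_S = 137/2 - 5q_S = 0, so q_S = 137/10.

13.70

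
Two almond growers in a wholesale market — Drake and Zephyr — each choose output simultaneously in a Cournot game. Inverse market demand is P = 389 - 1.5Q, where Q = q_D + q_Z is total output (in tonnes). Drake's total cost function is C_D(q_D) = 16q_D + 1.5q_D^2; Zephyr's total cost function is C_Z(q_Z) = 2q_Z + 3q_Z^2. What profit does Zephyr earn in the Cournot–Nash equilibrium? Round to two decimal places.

Drake's profit: π_D = (389 - 1.5Q)q_D - (16q_D + (3/2)q_D²). Setting ∂π_D/∂q_D = 0: 373 - 6q_D - (3/2)(q_Z) = 0.
Zephyr's profit: π_Z = (389 - 1.5Q)q_Z - (2q_Z + 3q_Z²). Setting ∂π_Z/∂q_Z = 0: 387 - 9q_Z - (3/2)(q_D) = 0.
Best responses: q_D = (373 - (3/2)q_Z)/6, q_Z = (387 - (3/2)q_D)/9.
Substituting one into the other gives q_D = 1234/23 and q_Z = 34.0580.
Price P = 389 - (3/2)·87.7101 = 257.4348.
Zephyr's profit: 257.4348·34.0580 - 2·34.0580 - 3·34.0580² = 5219.7543.

5219.75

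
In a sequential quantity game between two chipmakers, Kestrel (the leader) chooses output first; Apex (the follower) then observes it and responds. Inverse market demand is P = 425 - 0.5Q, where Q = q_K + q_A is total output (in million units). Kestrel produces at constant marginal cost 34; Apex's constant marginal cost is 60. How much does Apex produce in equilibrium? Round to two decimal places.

156.50

Solve by backward induction. Given q_K, the follower Apex maximises π_A = (425 - (1/2)q_K - (1/2)q_A)q_A - 60q_A.
∂π_A/∂q_A = 365 - (1/2)q_K - q_A = 0 gives the reaction function q_A = (365 - (1/2)q_K).
The leader anticipates this reaction. Substituting into P = 425 - 0.5Q gives P = 485/2 - (1/4)q_K, so π_K = (485/2 - (1/4)q_K)q_K - 34q_K.
Leader FOC: 417/2 - (1/2)q_K = 0, so q_K = 417.
Then q_A = (365 - (1/2)·417) = 313/2.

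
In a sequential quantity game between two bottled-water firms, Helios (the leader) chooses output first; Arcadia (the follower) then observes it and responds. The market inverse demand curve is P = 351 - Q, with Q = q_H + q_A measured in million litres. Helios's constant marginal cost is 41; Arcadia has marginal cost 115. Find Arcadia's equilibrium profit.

484

Solve by backward induction. Given q_H, the follower Arcadia maximises π_A = (351 - q_H - q_A)q_A - 115q_A.
∂π_A/∂q_A = 236 - q_H - 2q_A = 0 gives the reaction function q_A = (236 - q_H)/2.
Helios substitutes q_A(q_H) into its own profit: π_H = q_H(351 - q_H - (236 - q_H)/2) - 41q_H = (233 - (1/2)q_H)q_H - 41q_H.
Maximising: ∂π_H/∂q_H = 192 - q_H = 0, giving q_H = 192.
Then q_A = (236 - 192)/2 = 22.
Price P = 351 - 214 = 137.
Arcadia's profit: (137 - 115)·22 = 484.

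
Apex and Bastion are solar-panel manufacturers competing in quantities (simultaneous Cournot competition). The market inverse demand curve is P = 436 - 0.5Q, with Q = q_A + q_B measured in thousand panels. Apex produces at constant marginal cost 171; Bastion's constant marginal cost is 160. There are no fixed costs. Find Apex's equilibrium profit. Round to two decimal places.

Apex's profit: π_A = (436 - 0.5Q)q_A - (171q_A). Setting ∂π_A/∂q_A = 0: 265 - q_A - (1/2)(q_B) = 0.
Bastion's profit: π_B = (436 - 0.5Q)q_B - (160q_B). Setting ∂π_B/∂q_B = 0: 276 - q_B - (1/2)(q_A) = 0.
Rearranging gives the reaction functions q_A = (265 - (1/2)q_B) and q_B = (276 - (1/2)q_A).
Solving the pair: q_A = 508/3, q_B = 574/3.
Price P = 436 - (1/2)·(1082/3) = 767/3.
Apex's profit: (767/3 - 171)·(508/3) = 14336.8889.

14336.89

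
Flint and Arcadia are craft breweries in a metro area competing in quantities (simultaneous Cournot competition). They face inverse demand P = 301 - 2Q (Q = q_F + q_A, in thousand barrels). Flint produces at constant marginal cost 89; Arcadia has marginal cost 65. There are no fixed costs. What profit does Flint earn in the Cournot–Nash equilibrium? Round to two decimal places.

1963.56

Flint's profit: π_F = (301 - 2Q)q_F - (89q_F). Setting ∂π_F/∂q_F = 0: 212 - 4q_F - 2(q_A) = 0.
Arcadia's first-order condition: 236 - 4q_A - 2(q_F) = 0.
So q_F = (212 - 2q_A)/4 and q_A = (236 - 2q_F)/4.
Solving the pair: q_F = 94/3, q_A = 130/3.
Price P = 301 - 2·(224/3) = 455/3.
Flint's profit: (455/3 - 89)·(94/3) = 1963.5556.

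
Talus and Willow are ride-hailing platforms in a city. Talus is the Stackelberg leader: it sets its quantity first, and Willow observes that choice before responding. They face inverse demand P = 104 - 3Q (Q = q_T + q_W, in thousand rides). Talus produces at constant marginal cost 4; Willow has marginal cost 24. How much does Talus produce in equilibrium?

20

The follower Willow best-responds to any q_T: π_W = (104 - 3Q)q_W - 24q_W.
Setting the follower's marginal profit to zero, 80 - 3q_T - 6q_W = 0, i.e. q_W = (80 - 3q_T)/6.
The leader anticipates this reaction. Substituting into P = 104 - 3Q gives P = 64 - (3/2)q_T, so π_T = (64 - (3/2)q_T)q_T - 4q_T.
Leader FOC: 60 - 3q_T = 0, so q_T = 20.
Then q_W = (80 - 3·20)/6 = 10/3.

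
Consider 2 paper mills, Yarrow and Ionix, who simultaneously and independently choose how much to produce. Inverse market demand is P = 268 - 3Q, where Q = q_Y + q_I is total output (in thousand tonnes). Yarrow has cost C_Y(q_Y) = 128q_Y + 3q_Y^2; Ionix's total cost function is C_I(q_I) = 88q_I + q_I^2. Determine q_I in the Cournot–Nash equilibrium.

20

Yarrow's profit: π_Y = (268 - 3Q)q_Y - (128q_Y + 3q_Y²). Setting ∂π_Y/∂q_Y = 0: 140 - 12q_Y - 3(q_I) = 0.
Ionix's profit: π_I = (268 - 3Q)q_I - (88q_I + q_I²). Setting ∂π_I/∂q_I = 0: 180 - 8q_I - 3(q_Y) = 0.
So q_Y = (140 - 3q_I)/12 and q_I = (180 - 3q_Y)/8.
Solving the pair: q_Y = 20/3, q_I = 20.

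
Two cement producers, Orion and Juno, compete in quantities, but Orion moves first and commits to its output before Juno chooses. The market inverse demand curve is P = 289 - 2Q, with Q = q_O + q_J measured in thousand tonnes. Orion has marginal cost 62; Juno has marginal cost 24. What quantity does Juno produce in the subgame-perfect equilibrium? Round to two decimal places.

42.63

Solve by backward induction. Given q_O, the follower Juno maximises π_J = (289 - 2q_O - 2q_J)q_J - 24q_J.
Setting the follower's marginal profit to zero, 265 - 2q_O - 4q_J = 0, i.e. q_J = (265 - 2q_O)/4.
Orion substitutes q_J(q_O) into its own profit: π_O = q_O(289 - 2q_O - (265 - 2q_O)/2) - 62q_O = (313/2 - q_O)q_O - 62q_O.
The leader's first-order condition 189/2 - 2q_O = 0 yields q_O = 189/4.
Then q_J = (265 - 2·(189/4))/4 = 341/8.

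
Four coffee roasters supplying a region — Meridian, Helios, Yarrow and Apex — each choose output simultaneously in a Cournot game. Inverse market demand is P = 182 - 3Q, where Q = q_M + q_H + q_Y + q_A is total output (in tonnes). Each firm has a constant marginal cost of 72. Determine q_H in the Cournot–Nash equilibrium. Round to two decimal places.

7.33

A representative firm's profit is π_i = q_i(182 - 3Q) - 72q_i.
Setting ∂π_i/∂q_i = 0 with rivals' quantities fixed: 110 - 6q_i - 3·Σ_{j≠i} q_j = 0.
With identical firms every q_j equals q_i, so Σ_{j≠i} q_j = 3q_i and 110 = 15q_i, giving q_i = 22/3.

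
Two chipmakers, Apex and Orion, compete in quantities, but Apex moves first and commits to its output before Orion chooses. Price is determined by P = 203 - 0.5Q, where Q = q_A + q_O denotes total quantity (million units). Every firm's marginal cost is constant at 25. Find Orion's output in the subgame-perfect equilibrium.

Solve by backward induction. Given q_A, the follower Orion maximises π_O = (203 - (1/2)q_A - (1/2)q_O)q_O - 25q_O.
Follower FOC: 178 - (1/2)q_A - q_O = 0, so q_O(q_A) = (178 - (1/2)q_A).
The leader anticipates this reaction. Substituting into P = 203 - 0.5Q gives P = 114 - (1/4)q_A, so π_A = (114 - (1/4)q_A)q_A - 25q_A.
Maximising: ∂π_A/∂q_A = 89 - (1/2)q_A = 0, giving q_A = 178.
Then q_O = (178 - (1/2)·178) = 89.

89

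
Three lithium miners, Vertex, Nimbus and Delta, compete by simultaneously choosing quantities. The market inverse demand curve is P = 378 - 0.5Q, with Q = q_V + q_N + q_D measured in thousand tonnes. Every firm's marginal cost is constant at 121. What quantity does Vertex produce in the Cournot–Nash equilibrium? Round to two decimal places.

128.50

A representative firm's profit is π_i = q_i(378 - 0.5Q) - 121q_i.
Setting ∂π_i/∂q_i = 0 with rivals' quantities fixed: 257 - q_i - (1/2)·Σ_{j≠i} q_j = 0.
By symmetry each firm produces the same amount; substituting Σ_{j≠i} q_j = 2q_i yields q_i = 257/2.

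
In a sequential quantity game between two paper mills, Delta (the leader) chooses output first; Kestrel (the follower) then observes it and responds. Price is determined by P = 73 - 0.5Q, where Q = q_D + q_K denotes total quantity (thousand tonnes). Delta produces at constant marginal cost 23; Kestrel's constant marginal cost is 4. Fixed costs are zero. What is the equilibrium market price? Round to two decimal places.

30.75

Solve by backward induction. Given q_D, the follower Kestrel maximises π_K = (73 - (1/2)q_D - (1/2)q_K)q_K - 4q_K.
Setting the follower's marginal profit to zero, 69 - (1/2)q_D - q_K = 0, i.e. q_K = (69 - (1/2)q_D).
Delta substitutes q_K(q_D) into its own profit: π_D = q_D(73 - (1/2)q_D - (69 - (1/2)q_D)/2) - 23q_D = (77/2 - (1/4)q_D)q_D - 23q_D.
The leader's first-order condition 31/2 - (1/2)q_D = 0 yields q_D = 31.
Then q_K = (69 - (1/2)·31) = 107/2.
Total output Q = 169/2, so price P = 73 - (1/2)·(169/2) = 123/4.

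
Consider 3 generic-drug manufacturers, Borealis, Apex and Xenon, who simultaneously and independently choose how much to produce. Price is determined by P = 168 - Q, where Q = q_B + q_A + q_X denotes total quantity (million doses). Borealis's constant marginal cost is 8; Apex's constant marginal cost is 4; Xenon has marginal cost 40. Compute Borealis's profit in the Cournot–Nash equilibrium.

Borealis's profit: π_B = (168 - Q)q_B - (8q_B). Setting ∂π_B/∂q_B = 0: 160 - 2q_B - (q_A + q_X) = 0.
Apex's profit: π_A = (168 - Q)q_A - (4q_A). Setting ∂π_A/∂q_A = 0: 164 - 2q_A - (q_B + q_X) = 0.
Xenon's first-order condition: 128 - 2q_X - (q_B + q_A) = 0.
Adding the 3 first-order conditions: 452 − 4Q = 0, so Q = 113.
Back-substituting: q_B = (160 − 113) = 47, q_A = (164 − 113) = 51, q_X = (128 − 113) = 15.
Price P = 168 - 113 = 55.
Borealis's profit: (55 - 8)·47 = 2209.

2209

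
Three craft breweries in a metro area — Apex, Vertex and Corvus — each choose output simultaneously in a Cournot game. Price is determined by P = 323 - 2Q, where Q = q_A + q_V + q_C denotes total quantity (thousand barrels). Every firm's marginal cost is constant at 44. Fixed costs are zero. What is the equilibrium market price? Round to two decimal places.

113.75

Each firm earns π_i = (323 - 2Q)q_i - 44q_i.
Setting ∂π_i/∂q_i = 0 with rivals' quantities fixed: 279 - 4q_i - 2·Σ_{j≠i} q_j = 0.
By symmetry each firm produces the same amount; substituting Σ_{j≠i} q_j = 2q_i yields q_i = 279/8.
Total output Q = 837/8, so price P = 323 - 2·(837/8) = 455/4.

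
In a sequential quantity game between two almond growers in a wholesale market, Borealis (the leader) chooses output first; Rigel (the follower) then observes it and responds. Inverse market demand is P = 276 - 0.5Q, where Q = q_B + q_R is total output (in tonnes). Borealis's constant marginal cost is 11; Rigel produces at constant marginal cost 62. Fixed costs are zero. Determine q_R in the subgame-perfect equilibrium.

Solve by backward induction. Given q_B, the follower Rigel maximises π_R = (276 - (1/2)q_B - (1/2)q_R)q_R - 62q_R.
Follower FOC: 214 - (1/2)q_B - q_R = 0, so q_R(q_B) = (214 - (1/2)q_B).
The leader anticipates this reaction. Substituting into P = 276 - 0.5Q gives P = 169 - (1/4)q_B, so π_B = (169 - (1/4)q_B)q_B - 11q_B.
Leader FOC: 158 - (1/2)q_B = 0, so q_B = 316.
Then q_R = (214 - (1/2)·316) = 56.

56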